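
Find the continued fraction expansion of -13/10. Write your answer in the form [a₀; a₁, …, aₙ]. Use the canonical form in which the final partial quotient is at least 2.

-13 ÷ 10 → quotient -2, remainder 7
10 ÷ 7 → quotient 1, remainder 3
7 ÷ 3 → quotient 2, remainder 1
3 ÷ 1 → quotient 3, remainder 0

[-2; 1, 2, 3]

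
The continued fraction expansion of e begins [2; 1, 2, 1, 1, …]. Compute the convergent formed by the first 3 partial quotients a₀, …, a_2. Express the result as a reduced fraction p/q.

8/3

Collapse the nested fraction from the inside out:
Start with 2.
1 + 1/(2/1) = 1 + 1/2 = 3/2
2 + 1/(3/2) = 2 + 2/3 = 8/3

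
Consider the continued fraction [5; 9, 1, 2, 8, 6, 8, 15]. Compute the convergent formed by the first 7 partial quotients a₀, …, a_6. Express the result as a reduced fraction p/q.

a_0 = 5: 5/1
a_1 = 9: 46/9
a_2 = 1: 51/10
a_3 = 2: 148/29
a_4 = 8: 1235/242
a_5 = 6: 7558/1481
a_6 = 8: 61699/12090

61699/12090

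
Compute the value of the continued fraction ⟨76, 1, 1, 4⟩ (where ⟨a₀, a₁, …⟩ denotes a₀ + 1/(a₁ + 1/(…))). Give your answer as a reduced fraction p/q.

689/9

Start with 4.
1 + 1/(4/1) = 1 + 1/4 = 5/4
1 + 1/(5/4) = 1 + 4/5 = 9/5
76 + 1/(9/5) = 76 + 5/9 = 689/9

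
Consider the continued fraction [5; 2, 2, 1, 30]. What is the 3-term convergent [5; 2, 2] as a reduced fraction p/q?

Start with 2.
2 + 1/(2/1) = 2 + 1/2 = 5/2
5 + 1/(5/2) = 5 + 2/5 = 27/5

27/5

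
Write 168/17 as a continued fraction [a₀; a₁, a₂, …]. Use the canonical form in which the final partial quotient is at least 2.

168 ÷ 17 → quotient 9, remainder 15
17 ÷ 15 → quotient 1, remainder 2
15 ÷ 2 → quotient 7, remainder 1
2 ÷ 1 → quotient 2, remainder 0

[9; 1, 7, 2]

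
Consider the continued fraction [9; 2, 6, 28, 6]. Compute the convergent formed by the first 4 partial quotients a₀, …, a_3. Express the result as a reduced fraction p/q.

3463/366

Build up convergents one term at a time:
a_0 = 9: 9/1
a_1 = 2: 19/2
a_2 = 6: 123/13
a_3 = 28: 3463/366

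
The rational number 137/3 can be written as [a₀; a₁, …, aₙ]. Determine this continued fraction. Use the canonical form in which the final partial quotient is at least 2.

Apply division with remainder until the remainder is 0:
⌊137/3⌋ = 45, remainder 2
⌊3/2⌋ = 1, remainder 1
⌊2/1⌋ = 2, remainder 0

[45; 1, 2]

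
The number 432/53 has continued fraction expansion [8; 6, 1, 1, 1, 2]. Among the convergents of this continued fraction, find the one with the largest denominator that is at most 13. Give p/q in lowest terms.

List convergents until the denominator exceeds the bound:
a_0 = 8: 8/1  (≤ bound)
a_1 = 6: 49/6  (≤ bound)
a_2 = 1: 57/7  (≤ bound)
a_3 = 1: 106/13  (≤ bound)
a_4 = 1: 163/20  (> 13, stop)

106/13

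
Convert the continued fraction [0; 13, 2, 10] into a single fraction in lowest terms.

21/283

Starting at the tail and folding back:
Start with 10.
2 + 1/(10/1) = 2 + 1/10 = 21/10
13 + 1/(21/10) = 13 + 10/21 = 283/21
0 + 1/(283/21) = 0 + 21/283 = 21/283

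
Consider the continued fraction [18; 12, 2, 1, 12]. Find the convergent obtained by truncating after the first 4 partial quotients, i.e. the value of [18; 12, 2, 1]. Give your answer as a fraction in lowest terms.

Work from the innermost term outward:
Start with 1.
2 + 1/(1/1) = 2 + 1/1 = 3/1
12 + 1/(3/1) = 12 + 1/3 = 37/3
18 + 1/(37/3) = 18 + 3/37 = 669/37

669/37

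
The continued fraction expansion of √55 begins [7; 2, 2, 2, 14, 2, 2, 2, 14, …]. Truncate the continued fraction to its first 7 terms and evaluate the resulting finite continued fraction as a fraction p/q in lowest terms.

Compute successive convergents:
a_0 = 7: 7/1
a_1 = 2: 15/2
a_2 = 2: 37/5
a_3 = 2: 89/12
a_4 = 14: 1283/173
a_5 = 2: 2655/358
a_6 = 2: 6593/889

6593/889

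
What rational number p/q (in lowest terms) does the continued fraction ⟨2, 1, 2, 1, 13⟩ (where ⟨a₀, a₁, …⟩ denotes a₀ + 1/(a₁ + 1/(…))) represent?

Build up convergents one term at a time:
a_0 = 2: 2/1
a_1 = 1: 3/1
a_2 = 2: 8/3
a_3 = 1: 11/4
a_4 = 13: 151/55

151/55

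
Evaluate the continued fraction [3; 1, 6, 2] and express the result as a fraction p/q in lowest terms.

a_0 = 3: 3/1
a_1 = 1: 4/1
a_2 = 6: 27/7
a_3 = 2: 58/15

58/15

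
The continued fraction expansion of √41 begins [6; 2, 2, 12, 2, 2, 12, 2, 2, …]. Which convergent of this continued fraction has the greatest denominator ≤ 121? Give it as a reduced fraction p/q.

397/62

a_0 = 6: 6/1  (≤ bound)
a_1 = 2: 13/2  (≤ bound)
a_2 = 2: 32/5  (≤ bound)
a_3 = 12: 397/62  (≤ bound)
a_4 = 2: 826/129  (> 121, stop)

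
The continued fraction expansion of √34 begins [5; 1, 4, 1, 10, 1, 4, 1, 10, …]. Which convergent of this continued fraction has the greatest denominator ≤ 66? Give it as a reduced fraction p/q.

379/65

List convergents until the denominator exceeds the bound:
a_0 = 5: 5/1  (≤ bound)
a_1 = 1: 6/1  (≤ bound)
a_2 = 4: 29/5  (≤ bound)
a_3 = 1: 35/6  (≤ bound)
a_4 = 10: 379/65  (≤ bound)
a_5 = 1: 414/71  (> 66, stop)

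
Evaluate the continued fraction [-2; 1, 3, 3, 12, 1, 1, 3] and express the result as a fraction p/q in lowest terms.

Start with 3.
1 + 1/(3/1) = 1 + 1/3 = 4/3
1 + 1/(4/3) = 1 + 3/4 = 7/4
12 + 1/(7/4) = 12 + 4/7 = 88/7
3 + 1/(88/7) = 3 + 7/88 = 271/88
3 + 1/(271/88) = 3 + 88/271 = 901/271
1 + 1/(901/271) = 1 + 271/901 = 1172/901
-2 + 1/(1172/901) = -2 + 901/1172 = -1443/1172

-1443/1172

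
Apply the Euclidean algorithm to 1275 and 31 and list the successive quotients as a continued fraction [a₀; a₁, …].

[41; 7, 1, 3]

1275 = 41·31 + 4, so a_0 = 41
31 = 7·4 + 3, so a_1 = 7
4 = 1·3 + 1, so a_2 = 1
3 = 3·1 + 0, so a_3 = 3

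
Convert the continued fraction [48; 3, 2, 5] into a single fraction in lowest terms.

1835/38

a_0 = 48: 48/1
a_1 = 3: 145/3
a_2 = 2: 338/7
a_3 = 5: 1835/38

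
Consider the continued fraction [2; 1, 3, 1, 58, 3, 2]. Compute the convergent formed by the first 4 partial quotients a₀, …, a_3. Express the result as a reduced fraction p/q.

Starting at the tail and folding back:
Start with 1.
3 + 1/(1/1) = 3 + 1/1 = 4/1
1 + 1/(4/1) = 1 + 1/4 = 5/4
2 + 1/(5/4) = 2 + 4/5 = 14/5

14/5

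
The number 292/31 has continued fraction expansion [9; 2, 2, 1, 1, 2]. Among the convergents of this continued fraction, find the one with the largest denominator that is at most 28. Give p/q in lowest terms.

List convergents until the denominator exceeds the bound:
a_0 = 9: 9/1  (≤ bound)
a_1 = 2: 19/2  (≤ bound)
a_2 = 2: 47/5  (≤ bound)
a_3 = 1: 66/7  (≤ bound)
a_4 = 1: 113/12  (≤ bound)
a_5 = 2: 292/31  (> 28, stop)

113/12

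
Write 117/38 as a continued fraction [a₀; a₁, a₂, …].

[3; 12, 1, 2]

Repeatedly divide and take the remainder:
117 = 3·38 + 3, so a_0 = 3
38 = 12·3 + 2, so a_1 = 12
3 = 1·2 + 1, so a_2 = 1
2 = 2·1 + 0, so a_3 = 2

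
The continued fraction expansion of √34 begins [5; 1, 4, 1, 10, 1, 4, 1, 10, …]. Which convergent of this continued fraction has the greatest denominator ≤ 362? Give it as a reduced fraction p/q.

List convergents until the denominator exceeds the bound:
a_0 = 5: 5/1  (≤ bound)
a_1 = 1: 6/1  (≤ bound)
a_2 = 4: 29/5  (≤ bound)
a_3 = 1: 35/6  (≤ bound)
a_4 = 10: 379/65  (≤ bound)
a_5 = 1: 414/71  (≤ bound)
a_6 = 4: 2035/349  (≤ bound)
a_7 = 1: 2449/420  (> 362, stop)

2035/349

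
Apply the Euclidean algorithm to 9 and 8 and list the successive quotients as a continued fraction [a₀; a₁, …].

[1; 8]

Apply division with remainder until the remainder is 0:
9 ÷ 8 → quotient 1, remainder 1
8 ÷ 1 → quotient 8, remainder 0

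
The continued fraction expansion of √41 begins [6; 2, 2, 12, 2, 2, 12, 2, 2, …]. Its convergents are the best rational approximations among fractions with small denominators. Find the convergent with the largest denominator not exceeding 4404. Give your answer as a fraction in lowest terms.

List convergents until the denominator exceeds the bound:
a_0 = 6: 6/1  (≤ bound)
a_1 = 2: 13/2  (≤ bound)
a_2 = 2: 32/5  (≤ bound)
a_3 = 12: 397/62  (≤ bound)
a_4 = 2: 826/129  (≤ bound)
a_5 = 2: 2049/320  (≤ bound)
a_6 = 12: 25414/3969  (≤ bound)
a_7 = 2: 52877/8258  (> 4404, stop)

25414/3969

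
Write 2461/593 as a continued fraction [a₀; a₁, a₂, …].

2461 ÷ 593 → quotient 4, remainder 89
593 ÷ 89 → quotient 6, remainder 59
89 ÷ 59 → quotient 1, remainder 30
59 ÷ 30 → quotient 1, remainder 29
30 ÷ 29 → quotient 1, remainder 1
29 ÷ 1 → quotient 29, remainder 0

[4; 6, 1, 1, 1, 29]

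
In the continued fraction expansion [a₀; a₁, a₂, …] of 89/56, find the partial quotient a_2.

1

⌊89/56⌋ = 1, remainder 33
⌊56/33⌋ = 1, remainder 23
⌊33/23⌋ = 1, remainder 10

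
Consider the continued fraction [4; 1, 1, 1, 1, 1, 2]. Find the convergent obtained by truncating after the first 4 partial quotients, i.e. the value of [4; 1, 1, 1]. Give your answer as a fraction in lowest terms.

a_0 = 4: 4/1
a_1 = 1: 5/1
a_2 = 1: 9/2
a_3 = 1: 14/3

14/3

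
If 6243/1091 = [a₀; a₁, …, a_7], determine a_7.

60

6243 ÷ 1091 → quotient 5, remainder 788
1091 ÷ 788 → quotient 1, remainder 303
788 ÷ 303 → quotient 2, remainder 182
303 ÷ 182 → quotient 1, remainder 121
182 ÷ 121 → quotient 1, remainder 61
121 ÷ 61 → quotient 1, remainder 60
61 ÷ 60 → quotient 1, remainder 1
60 ÷ 1 → quotient 60, remainder 0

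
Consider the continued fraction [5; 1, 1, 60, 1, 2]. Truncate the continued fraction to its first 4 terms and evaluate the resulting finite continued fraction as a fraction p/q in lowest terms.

666/121

a_0 = 5: 5/1
a_1 = 1: 6/1
a_2 = 1: 11/2
a_3 = 60: 666/121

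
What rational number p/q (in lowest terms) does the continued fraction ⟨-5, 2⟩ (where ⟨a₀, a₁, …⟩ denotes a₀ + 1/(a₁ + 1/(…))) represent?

-9/2

Start with 2.
-5 + 1/(2/1) = -5 + 1/2 = -9/2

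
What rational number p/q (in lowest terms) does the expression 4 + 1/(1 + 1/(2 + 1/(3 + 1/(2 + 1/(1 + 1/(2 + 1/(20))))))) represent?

8515/1813

Work from the innermost term outward:
Start with 20.
2 + 1/(20/1) = 2 + 1/20 = 41/20
1 + 1/(41/20) = 1 + 20/41 = 61/41
2 + 1/(61/41) = 2 + 41/61 = 163/61
3 + 1/(163/61) = 3 + 61/163 = 550/163
2 + 1/(550/163) = 2 + 163/550 = 1263/550
1 + 1/(1263/550) = 1 + 550/1263 = 1813/1263
4 + 1/(1813/1263) = 4 + 1263/1813 = 8515/1813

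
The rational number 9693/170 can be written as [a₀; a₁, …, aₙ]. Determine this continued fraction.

Repeatedly divide and take the remainder:
⌊9693/170⌋ = 57, remainder 3
⌊170/3⌋ = 56, remainder 2
⌊3/2⌋ = 1, remainder 1
⌊2/1⌋ = 2, remainder 0

[57; 56, 1, 2]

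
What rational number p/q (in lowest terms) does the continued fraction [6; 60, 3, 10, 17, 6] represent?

Work from the innermost term outward:
Start with 6.
17 + 1/(6/1) = 17 + 1/6 = 103/6
10 + 1/(103/6) = 10 + 6/103 = 1036/103
3 + 1/(1036/103) = 3 + 103/1036 = 3211/1036
60 + 1/(3211/1036) = 60 + 1036/3211 = 193696/3211
6 + 1/(193696/3211) = 6 + 3211/193696 = 1165387/193696

1165387/193696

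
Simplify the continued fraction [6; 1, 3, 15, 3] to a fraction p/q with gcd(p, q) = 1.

1263/187

Work from the innermost term outward:
Start with 3.
15 + 1/(3/1) = 15 + 1/3 = 46/3
3 + 1/(46/3) = 3 + 3/46 = 141/46
1 + 1/(141/46) = 1 + 46/141 = 187/141
6 + 1/(187/141) = 6 + 141/187 = 1263/187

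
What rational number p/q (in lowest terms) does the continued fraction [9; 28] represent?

253/28

a_0 = 9: 9/1
a_1 = 28: 253/28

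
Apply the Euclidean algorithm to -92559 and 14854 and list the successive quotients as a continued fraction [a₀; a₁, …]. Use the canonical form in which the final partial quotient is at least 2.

[-7; 1, 3, 3, 11, 1, 45, 2]

-92559 = -7·14854 + 11419, so a_0 = -7
14854 = 1·11419 + 3435, so a_1 = 1
11419 = 3·3435 + 1114, so a_2 = 3
3435 = 3·1114 + 93, so a_3 = 3
1114 = 11·93 + 91, so a_4 = 11
93 = 1·91 + 2, so a_5 = 1
91 = 45·2 + 1, so a_6 = 45
2 = 2·1 + 0, so a_7 = 2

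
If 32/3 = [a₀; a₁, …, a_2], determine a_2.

32 = 10·3 + 2, so a_0 = 10
3 = 1·2 + 1, so a_1 = 1
2 = 2·1 + 0, so a_2 = 2

2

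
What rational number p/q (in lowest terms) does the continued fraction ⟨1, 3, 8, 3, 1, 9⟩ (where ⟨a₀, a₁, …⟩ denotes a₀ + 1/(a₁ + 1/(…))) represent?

Use the convergent recurrence hₖ = aₖ·hₖ₋₁ + hₖ₋₂ (and likewise for the denominators kₖ):
a_0 = 1: 1/1
a_1 = 3: 4/3
a_2 = 8: 33/25
a_3 = 3: 103/78
a_4 = 1: 136/103
a_5 = 9: 1327/1005

1327/1005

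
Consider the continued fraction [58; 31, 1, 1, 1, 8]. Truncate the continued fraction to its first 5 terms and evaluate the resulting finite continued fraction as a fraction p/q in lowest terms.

5513/95

a_0 = 58: 58/1
a_1 = 31: 1799/31
a_2 = 1: 1857/32
a_3 = 1: 3656/63
a_4 = 1: 5513/95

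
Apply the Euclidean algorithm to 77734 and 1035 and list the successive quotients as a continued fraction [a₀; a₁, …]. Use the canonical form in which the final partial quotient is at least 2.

[75; 9, 2, 54]

77734 ÷ 1035 → quotient 75, remainder 109
1035 ÷ 109 → quotient 9, remainder 54
109 ÷ 54 → quotient 2, remainder 1
54 ÷ 1 → quotient 54, remainder 0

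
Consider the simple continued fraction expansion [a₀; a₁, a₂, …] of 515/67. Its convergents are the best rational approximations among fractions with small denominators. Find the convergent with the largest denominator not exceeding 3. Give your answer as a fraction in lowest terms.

23/3

List convergents until the denominator exceeds the bound:
a_0 = 7: 7/1  (≤ bound)
a_1 = 1: 8/1  (≤ bound)
a_2 = 2: 23/3  (≤ bound)
a_3 = 5: 123/16  (> 3, stop)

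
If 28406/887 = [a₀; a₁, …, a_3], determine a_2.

3

28406 = 32·887 + 22, so a_0 = 32
887 = 40·22 + 7, so a_1 = 40
22 = 3·7 + 1, so a_2 = 3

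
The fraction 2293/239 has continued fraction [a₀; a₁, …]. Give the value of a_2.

1

Apply division with remainder until the remainder is 0:
⌊2293/239⌋ = 9, remainder 142
⌊239/142⌋ = 1, remainder 97
⌊142/97⌋ = 1, remainder 45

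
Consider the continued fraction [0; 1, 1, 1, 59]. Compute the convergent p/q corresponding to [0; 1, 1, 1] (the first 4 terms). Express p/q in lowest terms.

2/3

Start with 1.
1 + 1/(1/1) = 1 + 1/1 = 2/1
1 + 1/(2/1) = 1 + 1/2 = 3/2
0 + 1/(3/2) = 0 + 2/3 = 2/3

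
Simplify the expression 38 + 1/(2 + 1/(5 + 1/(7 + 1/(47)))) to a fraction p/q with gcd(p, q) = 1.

143209/3724

a_0 = 38: 38/1
a_1 = 2: 77/2
a_2 = 5: 423/11
a_3 = 7: 3038/79
a_4 = 47: 143209/3724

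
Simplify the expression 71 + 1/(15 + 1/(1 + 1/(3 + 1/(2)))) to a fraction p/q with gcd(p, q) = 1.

10091/142

a_0 = 71: 71/1
a_1 = 15: 1066/15
a_2 = 1: 1137/16
a_3 = 3: 4477/63
a_4 = 2: 10091/142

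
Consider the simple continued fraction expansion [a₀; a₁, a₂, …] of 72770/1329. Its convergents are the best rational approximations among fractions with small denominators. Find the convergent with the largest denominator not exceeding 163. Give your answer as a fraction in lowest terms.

2464/45

a_0 = 54: 54/1  (≤ bound)
a_1 = 1: 55/1  (≤ bound)
a_2 = 3: 219/4  (≤ bound)
a_3 = 11: 2464/45  (≤ bound)
a_4 = 4: 10075/184  (> 163, stop)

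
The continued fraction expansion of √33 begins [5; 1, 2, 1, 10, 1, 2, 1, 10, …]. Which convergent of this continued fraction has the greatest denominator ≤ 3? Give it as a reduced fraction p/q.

17/3

List convergents until the denominator exceeds the bound:
a_0 = 5: 5/1  (≤ bound)
a_1 = 1: 6/1  (≤ bound)
a_2 = 2: 17/3  (≤ bound)
a_3 = 1: 23/4  (> 3, stop)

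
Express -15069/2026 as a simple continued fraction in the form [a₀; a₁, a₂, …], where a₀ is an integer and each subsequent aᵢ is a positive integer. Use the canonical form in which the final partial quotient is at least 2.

[-8; 1, 1, 3, 1, 1, 12, 10]

⌊-15069/2026⌋ = -8, remainder 1139
⌊2026/1139⌋ = 1, remainder 887
⌊1139/887⌋ = 1, remainder 252
⌊887/252⌋ = 3, remainder 131
⌊252/131⌋ = 1, remainder 121
⌊131/121⌋ = 1, remainder 10
⌊121/10⌋ = 12, remainder 1
⌊10/1⌋ = 10, remainder 0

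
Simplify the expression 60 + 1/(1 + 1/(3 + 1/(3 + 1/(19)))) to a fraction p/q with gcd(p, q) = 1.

15253/251

Starting at the tail and folding back:
Start with 19.
3 + 1/(19/1) = 3 + 1/19 = 58/19
3 + 1/(58/19) = 3 + 19/58 = 193/58
1 + 1/(193/58) = 1 + 58/193 = 251/193
60 + 1/(251/193) = 60 + 193/251 = 15253/251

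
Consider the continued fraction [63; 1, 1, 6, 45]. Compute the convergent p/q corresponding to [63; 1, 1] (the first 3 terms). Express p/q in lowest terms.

Starting at the tail and folding back:
Start with 1.
1 + 1/(1/1) = 1 + 1/1 = 2/1
63 + 1/(2/1) = 63 + 1/2 = 127/2

127/2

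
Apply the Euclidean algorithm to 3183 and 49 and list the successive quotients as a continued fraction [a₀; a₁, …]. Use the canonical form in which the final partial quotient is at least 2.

⌊3183/49⌋ = 64, remainder 47
⌊49/47⌋ = 1, remainder 2
⌊47/2⌋ = 23, remainder 1
⌊2/1⌋ = 2, remainder 0

[64; 1, 23, 2]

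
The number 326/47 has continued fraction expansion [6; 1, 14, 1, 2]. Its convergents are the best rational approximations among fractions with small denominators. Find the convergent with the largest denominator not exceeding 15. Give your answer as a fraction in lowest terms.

104/15

a_0 = 6: 6/1  (≤ bound)
a_1 = 1: 7/1  (≤ bound)
a_2 = 14: 104/15  (≤ bound)
a_3 = 1: 111/16  (> 15, stop)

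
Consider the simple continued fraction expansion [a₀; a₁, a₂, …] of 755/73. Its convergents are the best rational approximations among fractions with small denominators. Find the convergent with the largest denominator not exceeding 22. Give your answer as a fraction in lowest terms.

31/3

List convergents until the denominator exceeds the bound:
a_0 = 10: 10/1  (≤ bound)
a_1 = 2: 21/2  (≤ bound)
a_2 = 1: 31/3  (≤ bound)
a_3 = 11: 362/35  (> 22, stop)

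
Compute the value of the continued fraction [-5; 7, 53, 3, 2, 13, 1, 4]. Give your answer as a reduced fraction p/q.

Start with 4.
1 + 1/(4/1) = 1 + 1/4 = 5/4
13 + 1/(5/4) = 13 + 4/5 = 69/5
2 + 1/(69/5) = 2 + 5/69 = 143/69
3 + 1/(143/69) = 3 + 69/143 = 498/143
53 + 1/(498/143) = 53 + 143/498 = 26537/498
7 + 1/(26537/498) = 7 + 498/26537 = 186257/26537
-5 + 1/(186257/26537) = -5 + 26537/186257 = -904748/186257

-904748/186257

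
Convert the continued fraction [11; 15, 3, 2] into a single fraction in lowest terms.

a_0 = 11: 11/1
a_1 = 15: 166/15
a_2 = 3: 509/46
a_3 = 2: 1184/107

1184/107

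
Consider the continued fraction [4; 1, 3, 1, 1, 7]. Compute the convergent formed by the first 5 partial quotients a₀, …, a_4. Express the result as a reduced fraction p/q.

43/9

Start with 1.
1 + 1/(1/1) = 1 + 1/1 = 2/1
3 + 1/(2/1) = 3 + 1/2 = 7/2
1 + 1/(7/2) = 1 + 2/7 = 9/7
4 + 1/(9/7) = 4 + 7/9 = 43/9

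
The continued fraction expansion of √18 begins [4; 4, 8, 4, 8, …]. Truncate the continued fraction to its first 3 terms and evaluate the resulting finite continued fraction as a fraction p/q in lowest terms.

Collapse the nested fraction from the inside out:
Start with 8.
4 + 1/(8/1) = 4 + 1/8 = 33/8
4 + 1/(33/8) = 4 + 8/33 = 140/33

140/33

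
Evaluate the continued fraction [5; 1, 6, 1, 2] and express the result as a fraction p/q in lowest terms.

135/23

Start with 2.
1 + 1/(2/1) = 1 + 1/2 = 3/2
6 + 1/(3/2) = 6 + 2/3 = 20/3
1 + 1/(20/3) = 1 + 3/20 = 23/20
5 + 1/(23/20) = 5 + 20/23 = 135/23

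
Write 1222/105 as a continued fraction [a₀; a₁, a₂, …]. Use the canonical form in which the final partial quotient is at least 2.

1222 ÷ 105 → quotient 11, remainder 67
105 ÷ 67 → quotient 1, remainder 38
67 ÷ 38 → quotient 1, remainder 29
38 ÷ 29 → quotient 1, remainder 9
29 ÷ 9 → quotient 3, remainder 2
9 ÷ 2 → quotient 4, remainder 1
2 ÷ 1 → quotient 2, remainder 0

[11; 1, 1, 1, 3, 4, 2]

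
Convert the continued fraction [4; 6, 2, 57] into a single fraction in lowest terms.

3103/747

Start with 57.
2 + 1/(57/1) = 2 + 1/57 = 115/57
6 + 1/(115/57) = 6 + 57/115 = 747/115
4 + 1/(747/115) = 4 + 115/747 = 3103/747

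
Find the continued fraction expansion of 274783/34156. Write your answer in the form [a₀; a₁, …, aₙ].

[8; 22, 3, 1, 41, 1, 8]

274783 = 8·34156 + 1535, so a_0 = 8
34156 = 22·1535 + 386, so a_1 = 22
1535 = 3·386 + 377, so a_2 = 3
386 = 1·377 + 9, so a_3 = 1
377 = 41·9 + 8, so a_4 = 41
9 = 1·8 + 1, so a_5 = 1
8 = 8·1 + 0, so a_6 = 8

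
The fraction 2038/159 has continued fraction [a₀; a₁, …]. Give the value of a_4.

2038 ÷ 159 → quotient 12, remainder 130
159 ÷ 130 → quotient 1, remainder 29
130 ÷ 29 → quotient 4, remainder 14
29 ÷ 14 → quotient 2, remainder 1
14 ÷ 1 → quotient 14, remainder 0

14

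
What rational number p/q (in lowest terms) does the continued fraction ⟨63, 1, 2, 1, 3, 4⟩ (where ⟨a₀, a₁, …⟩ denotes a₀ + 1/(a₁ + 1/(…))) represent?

a_0 = 63: 63/1
a_1 = 1: 64/1
a_2 = 2: 191/3
a_3 = 1: 255/4
a_4 = 3: 956/15
a_5 = 4: 4079/64

4079/64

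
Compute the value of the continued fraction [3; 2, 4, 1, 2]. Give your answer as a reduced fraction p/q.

107/31

Collapse the nested fraction from the inside out:
Start with 2.
1 + 1/(2/1) = 1 + 1/2 = 3/2
4 + 1/(3/2) = 4 + 2/3 = 14/3
2 + 1/(14/3) = 2 + 3/14 = 31/14
3 + 1/(31/14) = 3 + 14/31 = 107/31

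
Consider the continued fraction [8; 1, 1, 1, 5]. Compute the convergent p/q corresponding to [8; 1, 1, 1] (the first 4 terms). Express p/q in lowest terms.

Compute successive convergents:
a_0 = 8: 8/1
a_1 = 1: 9/1
a_2 = 1: 17/2
a_3 = 1: 26/3

26/3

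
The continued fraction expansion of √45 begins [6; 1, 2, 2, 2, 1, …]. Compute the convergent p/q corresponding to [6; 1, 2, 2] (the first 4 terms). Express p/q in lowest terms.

47/7

Start with 2.
2 + 1/(2/1) = 2 + 1/2 = 5/2
1 + 1/(5/2) = 1 + 2/5 = 7/5
6 + 1/(7/5) = 6 + 5/7 = 47/7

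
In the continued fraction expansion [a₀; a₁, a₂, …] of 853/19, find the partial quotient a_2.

8

853 ÷ 19 → quotient 44, remainder 17
19 ÷ 17 → quotient 1, remainder 2
17 ÷ 2 → quotient 8, remainder 1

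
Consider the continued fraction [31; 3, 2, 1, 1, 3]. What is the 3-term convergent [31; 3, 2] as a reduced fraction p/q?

219/7

Start with 2.
3 + 1/(2/1) = 3 + 1/2 = 7/2
31 + 1/(7/2) = 31 + 2/7 = 219/7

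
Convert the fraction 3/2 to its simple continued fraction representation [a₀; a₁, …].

3 ÷ 2 → quotient 1, remainder 1
2 ÷ 1 → quotient 2, remainder 0

[1; 2]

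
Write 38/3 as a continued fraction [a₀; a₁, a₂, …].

Apply division with remainder until the remainder is 0:
⌊38/3⌋ = 12, remainder 2
⌊3/2⌋ = 1, remainder 1
⌊2/1⌋ = 2, remainder 0

[12; 1, 2]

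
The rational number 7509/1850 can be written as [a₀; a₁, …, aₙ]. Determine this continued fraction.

[4; 16, 1, 35, 3]

⌊7509/1850⌋ = 4, remainder 109
⌊1850/109⌋ = 16, remainder 106
⌊109/106⌋ = 1, remainder 3
⌊106/3⌋ = 35, remainder 1
⌊3/1⌋ = 3, remainder 0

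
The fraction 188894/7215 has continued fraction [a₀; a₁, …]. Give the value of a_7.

188894 = 26·7215 + 1304, so a_0 = 26
7215 = 5·1304 + 695, so a_1 = 5
1304 = 1·695 + 609, so a_2 = 1
695 = 1·609 + 86, so a_3 = 1
609 = 7·86 + 7, so a_4 = 7
86 = 12·7 + 2, so a_5 = 12
7 = 3·2 + 1, so a_6 = 3
2 = 2·1 + 0, so a_7 = 2

2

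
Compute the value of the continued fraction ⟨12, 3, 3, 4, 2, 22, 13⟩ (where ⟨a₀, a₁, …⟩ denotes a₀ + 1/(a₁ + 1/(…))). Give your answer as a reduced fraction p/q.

a_0 = 12: 12/1
a_1 = 3: 37/3
a_2 = 3: 123/10
a_3 = 4: 529/43
a_4 = 2: 1181/96
a_5 = 22: 26511/2155
a_6 = 13: 345824/28111

345824/28111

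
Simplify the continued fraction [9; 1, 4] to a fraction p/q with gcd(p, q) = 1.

49/5

Start with 4.
1 + 1/(4/1) = 1 + 1/4 = 5/4
9 + 1/(5/4) = 9 + 4/5 = 49/5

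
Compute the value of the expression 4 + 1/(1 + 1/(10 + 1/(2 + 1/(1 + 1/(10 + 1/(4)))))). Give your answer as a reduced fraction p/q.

Start with 4.
10 + 1/(4/1) = 10 + 1/4 = 41/4
1 + 1/(41/4) = 1 + 4/41 = 45/41
2 + 1/(45/41) = 2 + 41/45 = 131/45
10 + 1/(131/45) = 10 + 45/131 = 1355/131
1 + 1/(1355/131) = 1 + 131/1355 = 1486/1355
4 + 1/(1486/1355) = 4 + 1355/1486 = 7299/1486

7299/1486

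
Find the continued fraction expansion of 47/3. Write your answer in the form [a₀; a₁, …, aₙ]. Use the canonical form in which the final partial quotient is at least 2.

Repeatedly divide and take the remainder:
47 ÷ 3 → quotient 15, remainder 2
3 ÷ 2 → quotient 1, remainder 1
2 ÷ 1 → quotient 2, remainder 0

[15; 1, 2]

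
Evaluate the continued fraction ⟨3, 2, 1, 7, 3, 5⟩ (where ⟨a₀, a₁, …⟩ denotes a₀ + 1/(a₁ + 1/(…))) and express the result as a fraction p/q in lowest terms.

Collapse the nested fraction from the inside out:
Start with 5.
3 + 1/(5/1) = 3 + 1/5 = 16/5
7 + 1/(16/5) = 7 + 5/16 = 117/16
1 + 1/(117/16) = 1 + 16/117 = 133/117
2 + 1/(133/117) = 2 + 117/133 = 383/133
3 + 1/(383/133) = 3 + 133/383 = 1282/383

1282/383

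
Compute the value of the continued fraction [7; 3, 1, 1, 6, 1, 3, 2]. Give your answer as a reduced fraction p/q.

3372/463

a_0 = 7: 7/1
a_1 = 3: 22/3
a_2 = 1: 29/4
a_3 = 1: 51/7
a_4 = 6: 335/46
a_5 = 1: 386/53
a_6 = 3: 1493/205
a_7 = 2: 3372/463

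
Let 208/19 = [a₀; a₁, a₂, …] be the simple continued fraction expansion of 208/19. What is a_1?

208 ÷ 19 → quotient 10, remainder 18
19 ÷ 18 → quotient 1, remainder 1

1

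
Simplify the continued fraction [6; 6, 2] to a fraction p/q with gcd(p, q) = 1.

a_0 = 6: 6/1
a_1 = 6: 37/6
a_2 = 2: 80/13

80/13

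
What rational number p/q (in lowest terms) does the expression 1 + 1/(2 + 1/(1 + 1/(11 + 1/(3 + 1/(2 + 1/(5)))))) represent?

Compute successive convergents:
a_0 = 1: 1/1
a_1 = 2: 3/2
a_2 = 1: 4/3
a_3 = 11: 47/35
a_4 = 3: 145/108
a_5 = 2: 337/251
a_6 = 5: 1830/1363

1830/1363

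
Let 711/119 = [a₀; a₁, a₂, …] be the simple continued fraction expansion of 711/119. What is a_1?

1

711 = 5·119 + 116, so a_0 = 5
119 = 1·116 + 3, so a_1 = 1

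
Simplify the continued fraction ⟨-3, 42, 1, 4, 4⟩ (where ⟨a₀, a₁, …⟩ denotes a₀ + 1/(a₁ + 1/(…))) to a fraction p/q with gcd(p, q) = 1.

Collapse the nested fraction from the inside out:
Start with 4.
4 + 1/(4/1) = 4 + 1/4 = 17/4
1 + 1/(17/4) = 1 + 4/17 = 21/17
42 + 1/(21/17) = 42 + 17/21 = 899/21
-3 + 1/(899/21) = -3 + 21/899 = -2676/899

-2676/899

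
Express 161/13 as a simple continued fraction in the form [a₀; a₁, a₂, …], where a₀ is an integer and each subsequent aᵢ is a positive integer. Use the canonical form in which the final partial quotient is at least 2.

161 ÷ 13 → quotient 12, remainder 5
13 ÷ 5 → quotient 2, remainder 3
5 ÷ 3 → quotient 1, remainder 2
3 ÷ 2 → quotient 1, remainder 1
2 ÷ 1 → quotient 2, remainder 0

[12; 2, 1, 1, 2]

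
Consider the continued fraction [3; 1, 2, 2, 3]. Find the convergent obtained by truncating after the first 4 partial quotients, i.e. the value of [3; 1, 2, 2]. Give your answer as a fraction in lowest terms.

26/7

Work from the innermost term outward:
Start with 2.
2 + 1/(2/1) = 2 + 1/2 = 5/2
1 + 1/(5/2) = 1 + 2/5 = 7/5
3 + 1/(7/5) = 3 + 5/7 = 26/7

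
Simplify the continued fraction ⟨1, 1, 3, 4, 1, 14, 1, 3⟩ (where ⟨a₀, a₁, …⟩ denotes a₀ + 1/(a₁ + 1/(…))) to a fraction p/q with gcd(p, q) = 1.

2303/1307

Start with 3.
1 + 1/(3/1) = 1 + 1/3 = 4/3
14 + 1/(4/3) = 14 + 3/4 = 59/4
1 + 1/(59/4) = 1 + 4/59 = 63/59
4 + 1/(63/59) = 4 + 59/63 = 311/63
3 + 1/(311/63) = 3 + 63/311 = 996/311
1 + 1/(996/311) = 1 + 311/996 = 1307/996
1 + 1/(1307/996) = 1 + 996/1307 = 2303/1307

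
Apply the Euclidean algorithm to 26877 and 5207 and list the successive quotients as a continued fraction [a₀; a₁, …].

[5; 6, 5, 2, 3, 5, 4]

26877 ÷ 5207 → quotient 5, remainder 842
5207 ÷ 842 → quotient 6, remainder 155
842 ÷ 155 → quotient 5, remainder 67
155 ÷ 67 → quotient 2, remainder 21
67 ÷ 21 → quotient 3, remainder 4
21 ÷ 4 → quotient 5, remainder 1
4 ÷ 1 → quotient 4, remainder 0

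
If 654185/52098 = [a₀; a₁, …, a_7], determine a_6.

59

Run the Euclidean algorithm, recording each quotient:
⌊654185/52098⌋ = 12, remainder 29009
⌊52098/29009⌋ = 1, remainder 23089
⌊29009/23089⌋ = 1, remainder 5920
⌊23089/5920⌋ = 3, remainder 5329
⌊5920/5329⌋ = 1, remainder 591
⌊5329/591⌋ = 9, remainder 10
⌊591/10⌋ = 59, remainder 1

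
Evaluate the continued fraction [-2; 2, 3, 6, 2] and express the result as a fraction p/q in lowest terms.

Compute successive convergents:
a_0 = -2: -2/1
a_1 = 2: -3/2
a_2 = 3: -11/7
a_3 = 6: -69/44
a_4 = 2: -149/95

-149/95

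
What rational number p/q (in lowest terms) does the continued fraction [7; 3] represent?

22/3

Use the convergent recurrence hₖ = aₖ·hₖ₋₁ + hₖ₋₂ (and likewise for the denominators kₖ):
a_0 = 7: 7/1
a_1 = 3: 22/3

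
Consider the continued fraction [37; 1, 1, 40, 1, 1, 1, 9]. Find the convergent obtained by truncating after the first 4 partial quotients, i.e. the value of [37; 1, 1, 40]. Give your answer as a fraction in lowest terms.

3038/81

Start with 40.
1 + 1/(40/1) = 1 + 1/40 = 41/40
1 + 1/(41/40) = 1 + 40/41 = 81/41
37 + 1/(81/41) = 37 + 41/81 = 3038/81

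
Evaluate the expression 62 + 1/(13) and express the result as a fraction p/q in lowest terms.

807/13

Compute successive convergents:
a_0 = 62: 62/1
a_1 = 13: 807/13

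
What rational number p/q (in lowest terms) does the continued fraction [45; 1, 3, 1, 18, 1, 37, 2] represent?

Use the convergent recurrence hₖ = aₖ·hₖ₋₁ + hₖ₋₂ (and likewise for the denominators kₖ):
a_0 = 45: 45/1
a_1 = 1: 46/1
a_2 = 3: 183/4
a_3 = 1: 229/5
a_4 = 18: 4305/94
a_5 = 1: 4534/99
a_6 = 37: 172063/3757
a_7 = 2: 348660/7613

348660/7613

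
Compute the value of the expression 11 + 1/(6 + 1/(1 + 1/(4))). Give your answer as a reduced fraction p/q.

379/34

a_0 = 11: 11/1
a_1 = 6: 67/6
a_2 = 1: 78/7
a_3 = 4: 379/34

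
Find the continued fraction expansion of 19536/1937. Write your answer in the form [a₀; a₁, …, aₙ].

[10; 11, 1, 2, 55]

Repeatedly divide and take the remainder:
⌊19536/1937⌋ = 10, remainder 166
⌊1937/166⌋ = 11, remainder 111
⌊166/111⌋ = 1, remainder 55
⌊111/55⌋ = 2, remainder 1
⌊55/1⌋ = 55, remainder 0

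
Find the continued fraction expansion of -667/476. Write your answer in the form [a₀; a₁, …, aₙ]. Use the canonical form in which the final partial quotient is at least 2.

[-2; 1, 1, 2, 31, 3]

⌊-667/476⌋ = -2, remainder 285
⌊476/285⌋ = 1, remainder 191
⌊285/191⌋ = 1, remainder 94
⌊191/94⌋ = 2, remainder 3
⌊94/3⌋ = 31, remainder 1
⌊3/1⌋ = 3, remainder 0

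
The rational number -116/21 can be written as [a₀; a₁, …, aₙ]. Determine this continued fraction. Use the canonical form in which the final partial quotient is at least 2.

[-6; 2, 10]

Run the Euclidean algorithm, recording each quotient:
⌊-116/21⌋ = -6, remainder 10
⌊21/10⌋ = 2, remainder 1
⌊10/1⌋ = 10, remainder 0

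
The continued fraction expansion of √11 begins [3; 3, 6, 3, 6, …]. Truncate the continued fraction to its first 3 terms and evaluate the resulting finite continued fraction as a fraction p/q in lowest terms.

a_0 = 3: 3/1
a_1 = 3: 10/3
a_2 = 6: 63/19

63/19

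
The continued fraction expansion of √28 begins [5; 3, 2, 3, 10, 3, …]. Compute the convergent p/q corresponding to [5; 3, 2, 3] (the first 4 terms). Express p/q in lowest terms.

127/24

Build up convergents one term at a time:
a_0 = 5: 5/1
a_1 = 3: 16/3
a_2 = 2: 37/7
a_3 = 3: 127/24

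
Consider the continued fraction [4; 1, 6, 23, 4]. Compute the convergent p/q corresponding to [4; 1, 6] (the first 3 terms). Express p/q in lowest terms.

34/7

Start with 6.
1 + 1/(6/1) = 1 + 1/6 = 7/6
4 + 1/(7/6) = 4 + 6/7 = 34/7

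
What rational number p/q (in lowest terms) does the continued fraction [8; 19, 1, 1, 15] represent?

Start with 15.
1 + 1/(15/1) = 1 + 1/15 = 16/15
1 + 1/(16/15) = 1 + 15/16 = 31/16
19 + 1/(31/16) = 19 + 16/31 = 605/31
8 + 1/(605/31) = 8 + 31/605 = 4871/605

4871/605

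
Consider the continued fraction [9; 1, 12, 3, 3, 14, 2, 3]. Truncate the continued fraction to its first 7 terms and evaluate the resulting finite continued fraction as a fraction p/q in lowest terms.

Start with 2.
14 + 1/(2/1) = 14 + 1/2 = 29/2
3 + 1/(29/2) = 3 + 2/29 = 89/29
3 + 1/(89/29) = 3 + 29/89 = 296/89
12 + 1/(296/89) = 12 + 89/296 = 3641/296
1 + 1/(3641/296) = 1 + 296/3641 = 3937/3641
9 + 1/(3937/3641) = 9 + 3641/3937 = 39074/3937

39074/3937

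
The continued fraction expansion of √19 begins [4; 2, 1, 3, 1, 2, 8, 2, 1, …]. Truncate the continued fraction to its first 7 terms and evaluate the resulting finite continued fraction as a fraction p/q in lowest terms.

a_0 = 4: 4/1
a_1 = 2: 9/2
a_2 = 1: 13/3
a_3 = 3: 48/11
a_4 = 1: 61/14
a_5 = 2: 170/39
a_6 = 8: 1421/326

1421/326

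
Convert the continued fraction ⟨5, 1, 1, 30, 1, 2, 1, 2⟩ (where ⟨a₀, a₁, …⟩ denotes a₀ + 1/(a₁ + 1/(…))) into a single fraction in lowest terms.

Start with 2.
1 + 1/(2/1) = 1 + 1/2 = 3/2
2 + 1/(3/2) = 2 + 2/3 = 8/3
1 + 1/(8/3) = 1 + 3/8 = 11/8
30 + 1/(11/8) = 30 + 8/11 = 338/11
1 + 1/(338/11) = 1 + 11/338 = 349/338
1 + 1/(349/338) = 1 + 338/349 = 687/349
5 + 1/(687/349) = 5 + 349/687 = 3784/687

3784/687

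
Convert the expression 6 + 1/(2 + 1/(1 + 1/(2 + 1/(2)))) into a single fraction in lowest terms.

121/19

Work from the innermost term outward:
Start with 2.
2 + 1/(2/1) = 2 + 1/2 = 5/2
1 + 1/(5/2) = 1 + 2/5 = 7/5
2 + 1/(7/5) = 2 + 5/7 = 19/7
6 + 1/(19/7) = 6 + 7/19 = 121/19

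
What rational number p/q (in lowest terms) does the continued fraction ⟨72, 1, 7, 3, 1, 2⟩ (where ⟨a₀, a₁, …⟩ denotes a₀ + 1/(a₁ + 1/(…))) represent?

Collapse the nested fraction from the inside out:
Start with 2.
1 + 1/(2/1) = 1 + 1/2 = 3/2
3 + 1/(3/2) = 3 + 2/3 = 11/3
7 + 1/(11/3) = 7 + 3/11 = 80/11
1 + 1/(80/11) = 1 + 11/80 = 91/80
72 + 1/(91/80) = 72 + 80/91 = 6632/91

6632/91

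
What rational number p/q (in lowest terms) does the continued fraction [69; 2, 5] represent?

764/11

Start with 5.
2 + 1/(5/1) = 2 + 1/5 = 11/5
69 + 1/(11/5) = 69 + 5/11 = 764/11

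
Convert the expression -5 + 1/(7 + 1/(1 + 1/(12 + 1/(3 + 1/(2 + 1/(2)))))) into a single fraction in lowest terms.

-8729/1791

Starting at the tail and folding back:
Start with 2.
2 + 1/(2/1) = 2 + 1/2 = 5/2
3 + 1/(5/2) = 3 + 2/5 = 17/5
12 + 1/(17/5) = 12 + 5/17 = 209/17
1 + 1/(209/17) = 1 + 17/209 = 226/209
7 + 1/(226/209) = 7 + 209/226 = 1791/226
-5 + 1/(1791/226) = -5 + 226/1791 = -8729/1791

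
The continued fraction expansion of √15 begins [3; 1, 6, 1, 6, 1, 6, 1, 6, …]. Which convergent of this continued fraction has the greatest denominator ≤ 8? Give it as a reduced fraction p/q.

List convergents until the denominator exceeds the bound:
a_0 = 3: 3/1  (≤ bound)
a_1 = 1: 4/1  (≤ bound)
a_2 = 6: 27/7  (≤ bound)
a_3 = 1: 31/8  (≤ bound)
a_4 = 6: 213/55  (> 8, stop)

31/8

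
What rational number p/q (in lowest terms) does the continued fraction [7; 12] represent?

85/12

Work from the innermost term outward:
Start with 12.
7 + 1/(12/1) = 7 + 1/12 = 85/12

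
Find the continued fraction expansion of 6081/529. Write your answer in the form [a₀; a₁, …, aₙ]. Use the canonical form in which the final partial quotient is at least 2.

[11; 2, 52, 2, 2]

Repeatedly divide and take the remainder:
⌊6081/529⌋ = 11, remainder 262
⌊529/262⌋ = 2, remainder 5
⌊262/5⌋ = 52, remainder 2
⌊5/2⌋ = 2, remainder 1
⌊2/1⌋ = 2, remainder 0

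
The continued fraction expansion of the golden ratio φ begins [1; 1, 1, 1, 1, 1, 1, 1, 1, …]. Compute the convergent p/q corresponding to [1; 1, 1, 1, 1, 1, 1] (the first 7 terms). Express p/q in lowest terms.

21/13

Build up convergents one term at a time:
a_0 = 1: 1/1
a_1 = 1: 2/1
a_2 = 1: 3/2
a_3 = 1: 5/3
a_4 = 1: 8/5
a_5 = 1: 13/8
a_6 = 1: 21/13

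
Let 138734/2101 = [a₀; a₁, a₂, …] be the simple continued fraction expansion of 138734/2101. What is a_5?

138734 = 66·2101 + 68, so a_0 = 66
2101 = 30·68 + 61, so a_1 = 30
68 = 1·61 + 7, so a_2 = 1
61 = 8·7 + 5, so a_3 = 8
7 = 1·5 + 2, so a_4 = 1
5 = 2·2 + 1, so a_5 = 2

2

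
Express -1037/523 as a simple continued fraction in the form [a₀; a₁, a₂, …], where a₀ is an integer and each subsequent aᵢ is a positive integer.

-1037 = -2·523 + 9, so a_0 = -2
523 = 58·9 + 1, so a_1 = 58
9 = 9·1 + 0, so a_2 = 9

[-2; 58, 9]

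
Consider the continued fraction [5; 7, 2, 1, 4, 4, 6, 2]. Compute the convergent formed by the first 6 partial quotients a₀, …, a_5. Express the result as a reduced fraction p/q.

2229/434

Build up convergents one term at a time:
a_0 = 5: 5/1
a_1 = 7: 36/7
a_2 = 2: 77/15
a_3 = 1: 113/22
a_4 = 4: 529/103
a_5 = 4: 2229/434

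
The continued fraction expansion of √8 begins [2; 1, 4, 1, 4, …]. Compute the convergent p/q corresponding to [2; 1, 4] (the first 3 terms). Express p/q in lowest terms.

a_0 = 2: 2/1
a_1 = 1: 3/1
a_2 = 4: 14/5

14/5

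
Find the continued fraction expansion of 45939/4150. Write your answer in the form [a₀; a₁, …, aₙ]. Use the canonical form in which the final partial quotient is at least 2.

⌊45939/4150⌋ = 11, remainder 289
⌊4150/289⌋ = 14, remainder 104
⌊289/104⌋ = 2, remainder 81
⌊104/81⌋ = 1, remainder 23
⌊81/23⌋ = 3, remainder 12
⌊23/12⌋ = 1, remainder 11
⌊12/11⌋ = 1, remainder 1
⌊11/1⌋ = 11, remainder 0

[11; 14, 2, 1, 3, 1, 1, 11]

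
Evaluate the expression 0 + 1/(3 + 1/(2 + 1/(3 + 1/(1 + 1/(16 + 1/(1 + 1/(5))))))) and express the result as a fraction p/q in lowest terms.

Build up convergents one term at a time:
a_0 = 0: 0/1
a_1 = 3: 1/3
a_2 = 2: 2/7
a_3 = 3: 7/24
a_4 = 1: 9/31
a_5 = 16: 151/520
a_6 = 1: 160/551
a_7 = 5: 951/3275

951/3275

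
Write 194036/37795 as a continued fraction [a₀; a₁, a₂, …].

Apply division with remainder until the remainder is 0:
194036 = 5·37795 + 5061, so a_0 = 5
37795 = 7·5061 + 2368, so a_1 = 7
5061 = 2·2368 + 325, so a_2 = 2
2368 = 7·325 + 93, so a_3 = 7
325 = 3·93 + 46, so a_4 = 3
93 = 2·46 + 1, so a_5 = 2
46 = 46·1 + 0, so a_6 = 46

[5; 7, 2, 7, 3, 2, 46]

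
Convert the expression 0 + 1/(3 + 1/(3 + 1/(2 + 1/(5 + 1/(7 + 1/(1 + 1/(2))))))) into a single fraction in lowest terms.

895/2944

a_0 = 0: 0/1
a_1 = 3: 1/3
a_2 = 3: 3/10
a_3 = 2: 7/23
a_4 = 5: 38/125
a_5 = 7: 273/898
a_6 = 1: 311/1023
a_7 = 2: 895/2944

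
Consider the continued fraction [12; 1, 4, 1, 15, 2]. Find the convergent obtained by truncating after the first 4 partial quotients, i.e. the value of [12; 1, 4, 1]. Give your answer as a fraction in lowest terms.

a_0 = 12: 12/1
a_1 = 1: 13/1
a_2 = 4: 64/5
a_3 = 1: 77/6

77/6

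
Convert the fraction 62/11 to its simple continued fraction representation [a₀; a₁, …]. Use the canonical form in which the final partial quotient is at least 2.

⌊62/11⌋ = 5, remainder 7
⌊11/7⌋ = 1, remainder 4
⌊7/4⌋ = 1, remainder 3
⌊4/3⌋ = 1, remainder 1
⌊3/1⌋ = 3, remainder 0

[5; 1, 1, 1, 3]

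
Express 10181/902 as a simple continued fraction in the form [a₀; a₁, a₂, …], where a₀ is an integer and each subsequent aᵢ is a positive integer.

[11; 3, 2, 13, 1, 8]

Run the Euclidean algorithm, recording each quotient:
⌊10181/902⌋ = 11, remainder 259
⌊902/259⌋ = 3, remainder 125
⌊259/125⌋ = 2, remainder 9
⌊125/9⌋ = 13, remainder 8
⌊9/8⌋ = 1, remainder 1
⌊8/1⌋ = 8, remainder 0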